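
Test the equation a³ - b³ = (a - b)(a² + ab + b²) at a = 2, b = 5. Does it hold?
Substituting a = 2, b = 5:

LHS = 2³ - 5³ = -117
RHS = (2 - 5)(2² + 2·5 + 5²) = -117

LHS = RHS, so the equation holds at this point.

Answer: Holds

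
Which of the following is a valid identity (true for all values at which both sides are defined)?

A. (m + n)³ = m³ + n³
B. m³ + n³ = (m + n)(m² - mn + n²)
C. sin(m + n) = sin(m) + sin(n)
A: fails at (5, 5) — LHS = 1000, RHS = 250.
B: holds — e.g. at (1, 1), both sides equal 2.
C: fails at (5, 5) — LHS = sin(10) ≈ -0.544, RHS = 2·sin(5) ≈ -1.918.

Answer: B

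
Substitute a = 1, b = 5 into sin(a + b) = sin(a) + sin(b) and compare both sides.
LHS = sin(1 + 5) = sin(6) ≈ -0.2794
RHS = sin(1) + sin(5) ≈ -0.1175

LHS ≠ RHS (they differ by about 0.162), so the equation does not hold here.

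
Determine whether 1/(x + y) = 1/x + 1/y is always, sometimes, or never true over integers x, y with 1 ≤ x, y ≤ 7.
Never true

The claim fails for every pair in the range. For instance at (x, y) = (3, 5): LHS = 1/8, RHS = 8/15.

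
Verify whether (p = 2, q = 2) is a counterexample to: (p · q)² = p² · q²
Substituting p = 2, q = 2:
LHS = (2 · 2)² = 16
RHS = 2² · 2² = 16

The sides agree, so this pair does not disprove the claim.

Answer: No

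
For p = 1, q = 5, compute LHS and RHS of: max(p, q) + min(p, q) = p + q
LHS = max(1, 5) + min(1, 5) = 6
RHS = 1 + 5 = 6

LHS = RHS: the two sides agree.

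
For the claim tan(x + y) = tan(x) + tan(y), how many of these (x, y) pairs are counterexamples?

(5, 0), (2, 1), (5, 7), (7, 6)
3

Testing each pair:
(5, 0): LHS = tan(5) ≈ -3.381, RHS = tan(5) ≈ -3.381 → satisfies claim
(2, 1): LHS = tan(3) ≈ -0.1425, RHS = tan(2) + tan(1) ≈ -0.6276 → counterexample
(5, 7): LHS = tan(12) ≈ -0.6359, RHS = tan(5) + tan(7) ≈ -2.509 → counterexample
(7, 6): LHS = tan(13) ≈ 0.463, RHS = tan(6) + tan(7) ≈ 0.5804 → counterexample

That makes 3 counterexamples.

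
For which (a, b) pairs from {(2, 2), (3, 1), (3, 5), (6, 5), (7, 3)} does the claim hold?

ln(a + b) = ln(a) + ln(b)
Testing each pair:
(2, 2): LHS = ln(4) ≈ 1.386, RHS = 2·ln(2) ≈ 1.386 → holds
(3, 1): LHS = ln(4) ≈ 1.386, RHS = ln(3) ≈ 1.099 → fails
(3, 5): LHS = ln(8) ≈ 2.079, RHS = ln(3) + ln(5) ≈ 2.708 → fails
(6, 5): LHS = ln(11) ≈ 2.398, RHS = ln(5) + ln(6) ≈ 3.401 → fails
(7, 3): LHS = ln(10) ≈ 2.303, RHS = ln(3) + ln(7) ≈ 3.045 → fails

1 of 5 pairs satisfies the claim.

Answer: (2, 2)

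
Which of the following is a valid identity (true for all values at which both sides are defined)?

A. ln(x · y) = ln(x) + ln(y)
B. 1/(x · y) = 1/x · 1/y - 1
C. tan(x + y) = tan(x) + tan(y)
A

A: holds — e.g. at (3, 5), both sides equal ln(15) ≈ 2.708.
B: fails at (2, 3) — LHS = 1/6, RHS = -5/6.
C: fails at (1, 5) — LHS = tan(6) ≈ -0.291, RHS = tan(5) + tan(1) ≈ -1.823.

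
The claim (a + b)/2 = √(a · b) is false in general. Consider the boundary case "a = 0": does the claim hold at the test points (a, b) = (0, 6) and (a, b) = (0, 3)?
At (0, 6): LHS = 3 ≠ RHS = 0
At (0, 3): LHS = 3/2 ≠ RHS = 0

Answer: No, fails at both test points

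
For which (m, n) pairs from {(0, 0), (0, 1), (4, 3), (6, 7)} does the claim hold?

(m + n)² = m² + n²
Testing each pair:
(0, 0): LHS = 0, RHS = 0 → holds
(0, 1): LHS = 1, RHS = 1 → holds
(4, 3): LHS = 49, RHS = 25 → fails
(6, 7): LHS = 169, RHS = 85 → fails

2 of 4 pairs satisfy the claim.

Answer: (0, 0), (0, 1)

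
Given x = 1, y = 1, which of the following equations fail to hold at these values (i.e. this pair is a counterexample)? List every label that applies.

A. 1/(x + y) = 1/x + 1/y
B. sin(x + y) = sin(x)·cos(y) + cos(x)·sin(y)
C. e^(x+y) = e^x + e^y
Evaluating each claim at the given values:
A. LHS = 1/2, RHS = 2 → fails here (LHS ≠ RHS)
B. LHS = sin(2) ≈ 0.9093, RHS = 2·sin(1)·cos(1) ≈ 0.9093 → holds here (LHS = RHS)
C. LHS = e^2 ≈ 7.389, RHS = 2·e ≈ 5.437 → fails here (LHS ≠ RHS)

Answer: A, C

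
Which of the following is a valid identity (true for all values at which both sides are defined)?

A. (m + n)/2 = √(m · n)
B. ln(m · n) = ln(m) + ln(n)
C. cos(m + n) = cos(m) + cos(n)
B

A: fails at (3, 5) — LHS = 4, RHS = √(15) ≈ 3.873.
B: holds — e.g. at (1, 5), both sides equal ln(5) ≈ 1.609.
C: fails at (5, 5) — LHS = cos(10) ≈ -0.8391, RHS = 2·cos(5) ≈ 0.5673.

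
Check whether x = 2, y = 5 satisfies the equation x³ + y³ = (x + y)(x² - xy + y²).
Holds

Substituting x = 2, y = 5:

LHS = 2³ + 5³ = 133
RHS = (2 + 5)(2² - 2·5 + 5²) = 133

LHS = RHS, so the equation holds at this point.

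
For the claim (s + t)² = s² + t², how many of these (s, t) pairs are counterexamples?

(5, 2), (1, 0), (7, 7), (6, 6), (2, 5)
4

Testing each pair:
(5, 2): LHS = 49, RHS = 29 → counterexample
(1, 0): LHS = 1, RHS = 1 → satisfies claim
(7, 7): LHS = 196, RHS = 98 → counterexample
(6, 6): LHS = 144, RHS = 72 → counterexample
(2, 5): LHS = 49, RHS = 29 → counterexample

That makes 4 counterexamples.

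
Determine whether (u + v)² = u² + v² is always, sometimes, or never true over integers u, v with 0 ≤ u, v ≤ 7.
Sometimes true

It holds at (u, v) = (0, 7) (both sides equal 49), but fails at (u, v) = (5, 5) (LHS = 100, RHS = 50).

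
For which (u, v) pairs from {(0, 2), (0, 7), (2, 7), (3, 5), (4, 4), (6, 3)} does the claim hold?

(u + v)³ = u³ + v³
(0, 2), (0, 7)

Testing each pair:
(0, 2): LHS = 8, RHS = 8 → holds
(0, 7): LHS = 343, RHS = 343 → holds
(2, 7): LHS = 729, RHS = 351 → fails
(3, 5): LHS = 512, RHS = 152 → fails
(4, 4): LHS = 512, RHS = 128 → fails
(6, 3): LHS = 729, RHS = 243 → fails

2 of 6 pairs satisfy the claim.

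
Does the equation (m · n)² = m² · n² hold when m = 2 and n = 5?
Substituting m = 2, n = 5:

LHS = (2 · 5)² = 100
RHS = 2² · 5² = 100

LHS = RHS, so the equation holds at this point.

Answer: Holds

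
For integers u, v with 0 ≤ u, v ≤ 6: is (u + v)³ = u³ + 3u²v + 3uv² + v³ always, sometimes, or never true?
The identity holds for every pair in the range. For instance at (u, v) = (4, 4): both sides equal 512.

Answer: Always true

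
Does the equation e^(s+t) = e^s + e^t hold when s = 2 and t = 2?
Substituting s = 2, t = 2:

LHS = e^(2+2) = e^4 ≈ 54.6
RHS = e^2 + e^2 = 2·e^2 ≈ 14.78

LHS ≠ RHS, so the equation does not hold at this point.

Answer: Fails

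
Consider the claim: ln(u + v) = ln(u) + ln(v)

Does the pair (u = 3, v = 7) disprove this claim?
Substituting u = 3, v = 7:
LHS = ln(3 + 7) = ln(10) ≈ 2.303
RHS = ln(3) + ln(7) ≈ 3.045

Since LHS ≠ RHS, this pair disproves the claim.

Answer: Yes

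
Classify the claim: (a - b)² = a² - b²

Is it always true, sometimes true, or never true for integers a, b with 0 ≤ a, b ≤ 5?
Sometimes true

It holds at (a, b) = (3, 0) (both sides equal 9), but fails at (a, b) = (5, 1) (LHS = 16, RHS = 24).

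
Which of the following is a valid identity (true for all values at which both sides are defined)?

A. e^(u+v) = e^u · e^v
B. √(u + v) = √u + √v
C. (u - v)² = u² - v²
A: holds — e.g. at (1, 1), both sides equal e^2 ≈ 7.389.
B: fails at (2, 7) — LHS = 3, RHS = √(2) + √(7) ≈ 4.06.
C: fails at (3, 4) — LHS = 1, RHS = -7.

Answer: A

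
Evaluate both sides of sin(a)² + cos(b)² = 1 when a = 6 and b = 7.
LHS = sin(6)² + cos(7)² ≈ 0.6464
RHS = 1

LHS ≠ RHS (they differ by about 0.3536), so the equation does not hold here.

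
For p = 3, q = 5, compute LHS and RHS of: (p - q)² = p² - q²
LHS = (3 - 5)² = 4
RHS = 3² - 5² = -16

LHS ≠ RHS, so the equation does not hold here.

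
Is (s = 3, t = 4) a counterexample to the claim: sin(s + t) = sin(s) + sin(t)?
Yes

Substituting s = 3, t = 4:
LHS = sin(3 + 4) = sin(7) ≈ 0.657
RHS = sin(3) + sin(4) ≈ -0.6157

Since LHS ≠ RHS, this pair disproves the claim.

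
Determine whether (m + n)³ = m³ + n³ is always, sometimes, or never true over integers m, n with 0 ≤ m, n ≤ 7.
Sometimes true

It holds at (m, n) = (2, 0) (both sides equal 8), but fails at (m, n) = (1, 1) (LHS = 8, RHS = 2).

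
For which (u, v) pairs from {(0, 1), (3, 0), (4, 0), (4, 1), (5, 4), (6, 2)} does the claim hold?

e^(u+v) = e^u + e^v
Testing each pair:
(0, 1): LHS = e ≈ 2.718, RHS = 1 + e ≈ 3.718 → fails
(3, 0): LHS = e^3 ≈ 20.09, RHS = 1 + e^3 ≈ 21.09 → fails
(4, 0): LHS = e^4 ≈ 54.6, RHS = 1 + e^4 ≈ 55.6 → fails
(4, 1): LHS = e^5 ≈ 148.4, RHS = e + e^4 ≈ 57.32 → fails
(5, 4): LHS = e^9 ≈ 8103, RHS = e^4 + e^5 ≈ 203 → fails
(6, 2): LHS = e^8 ≈ 2981, RHS = e^2 + e^6 ≈ 410.8 → fails

No pair satisfies the claim.

Answer: None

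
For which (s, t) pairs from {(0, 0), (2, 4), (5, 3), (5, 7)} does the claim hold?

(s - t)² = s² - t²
Testing each pair:
(0, 0): LHS = 0, RHS = 0 → holds
(2, 4): LHS = 4, RHS = -12 → fails
(5, 3): LHS = 4, RHS = 16 → fails
(5, 7): LHS = 4, RHS = -24 → fails

1 of 4 pairs satisfies the claim.

Answer: (0, 0)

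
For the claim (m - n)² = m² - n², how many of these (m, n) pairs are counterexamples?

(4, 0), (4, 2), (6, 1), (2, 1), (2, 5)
4

Testing each pair:
(4, 0): LHS = 16, RHS = 16 → satisfies claim
(4, 2): LHS = 4, RHS = 12 → counterexample
(6, 1): LHS = 25, RHS = 35 → counterexample
(2, 1): LHS = 1, RHS = 3 → counterexample
(2, 5): LHS = 9, RHS = -21 → counterexample

That makes 4 counterexamples.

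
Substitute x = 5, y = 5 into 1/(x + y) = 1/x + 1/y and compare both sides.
LHS = 1/(5 + 5) = 1/10
RHS = 1/5 + 1/5 = 2/5

LHS ≠ RHS, so the equation does not hold here.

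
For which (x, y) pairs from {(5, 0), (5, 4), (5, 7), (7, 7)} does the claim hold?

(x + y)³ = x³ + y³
Testing each pair:
(5, 0): LHS = 125, RHS = 125 → holds
(5, 4): LHS = 729, RHS = 189 → fails
(5, 7): LHS = 1728, RHS = 468 → fails
(7, 7): LHS = 2744, RHS = 686 → fails

1 of 4 pairs satisfies the claim.

Answer: (5, 0)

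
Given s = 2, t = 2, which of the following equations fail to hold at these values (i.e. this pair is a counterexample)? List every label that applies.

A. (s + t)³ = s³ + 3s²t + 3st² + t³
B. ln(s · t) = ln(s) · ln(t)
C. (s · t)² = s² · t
B, C

Evaluating each claim at the given values:
A. LHS = 64, RHS = 64 → holds here (LHS = RHS)
B. LHS = ln(4) ≈ 1.386, RHS = ln(2)² ≈ 0.4805 → fails here (LHS ≠ RHS)
C. LHS = 16, RHS = 8 → fails here (LHS ≠ RHS)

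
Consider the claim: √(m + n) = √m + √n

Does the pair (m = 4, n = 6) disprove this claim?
Yes

Substituting m = 4, n = 6:
LHS = √(4 + 6) = √(10) ≈ 3.162
RHS = √4 + √6 = 2 + √(6) ≈ 4.449

Since LHS ≠ RHS, this pair disproves the claim.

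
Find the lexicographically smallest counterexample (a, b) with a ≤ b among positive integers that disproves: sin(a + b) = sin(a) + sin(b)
(a, b) = (1, 1)

Substituting (1, 1) into the claim:
LHS = sin(1 + 1) = sin(2) ≈ 0.9093
RHS = sin(1) + sin(1) = 2·sin(1) ≈ 1.683

Since LHS ≠ RHS, this pair disproves the claim, and no lexicographically smaller pair (a ≤ b, positive integers) does.

For instance (6, 8) is also a counterexample (LHS = sin(14) ≈ 0.9906, RHS = sin(6) + sin(8) ≈ 0.7099), but it's lexicographically larger.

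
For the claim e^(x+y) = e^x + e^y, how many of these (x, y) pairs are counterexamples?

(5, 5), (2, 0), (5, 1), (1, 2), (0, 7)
5

Testing each pair:
(5, 5): LHS = e^10 ≈ 22026.5, RHS = 2·e^5 ≈ 296.8 → counterexample
(2, 0): LHS = e^2 ≈ 7.389, RHS = 1 + e^2 ≈ 8.389 → counterexample
(5, 1): LHS = e^6 ≈ 403.4, RHS = e + e^5 ≈ 151.1 → counterexample
(1, 2): LHS = e^3 ≈ 20.09, RHS = e + e^2 ≈ 10.11 → counterexample
(0, 7): LHS = e^7 ≈ 1097, RHS = 1 + e^7 ≈ 1098 → counterexample

That makes 5 counterexamples.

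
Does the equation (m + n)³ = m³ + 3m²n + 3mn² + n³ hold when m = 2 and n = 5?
Holds

Substituting m = 2, n = 5:

LHS = (2 + 5)³ = 343
RHS = 2³ + 3·2²·5 + 3·2·5² + 5³ = 343

LHS = RHS, so the equation holds at this point.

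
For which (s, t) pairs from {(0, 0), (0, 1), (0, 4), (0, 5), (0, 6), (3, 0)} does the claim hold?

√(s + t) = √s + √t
Testing each pair:
(0, 0): LHS = 0, RHS = 0 → holds
(0, 1): LHS = 1, RHS = 1 → holds
(0, 4): LHS = 2, RHS = 2 → holds
(0, 5): LHS = √(5) ≈ 2.236, RHS = √(5) ≈ 2.236 → holds
(0, 6): LHS = √(6) ≈ 2.449, RHS = √(6) ≈ 2.449 → holds
(3, 0): LHS = √(3) ≈ 1.732, RHS = √(3) ≈ 1.732 → holds

Every pair satisfies the claim.

Answer: All pairs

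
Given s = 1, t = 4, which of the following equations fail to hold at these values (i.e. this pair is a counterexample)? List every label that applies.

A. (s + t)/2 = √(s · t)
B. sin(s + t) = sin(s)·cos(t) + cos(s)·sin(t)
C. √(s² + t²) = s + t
Evaluating each claim at the given values:
A. LHS = 5/2, RHS = 2 → fails here (LHS ≠ RHS)
B. LHS = sin(5) ≈ -0.9589, RHS = sin(1)·cos(4) + sin(4)·cos(1) ≈ -0.9589 → holds here (LHS = RHS)
C. LHS = √(17) ≈ 4.123, RHS = 5 → fails here (LHS ≠ RHS)

Answer: A, C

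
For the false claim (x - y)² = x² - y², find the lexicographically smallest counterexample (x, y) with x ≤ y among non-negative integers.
(x, y) = (0, 1)

Substituting (0, 1) into the claim:
LHS = (0 - 1)² = 1
RHS = 0² - 1² = -1

Since LHS ≠ RHS, this pair disproves the claim, and no lexicographically smaller pair (x ≤ y, non-negative integers) does.

For instance (4, 6) is also a counterexample (LHS = 4, RHS = -20), but it's lexicographically larger.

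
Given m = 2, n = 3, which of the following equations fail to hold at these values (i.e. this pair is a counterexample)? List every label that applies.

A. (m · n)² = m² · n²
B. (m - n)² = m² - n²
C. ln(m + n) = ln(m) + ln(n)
Evaluating each claim at the given values:
A. LHS = 36, RHS = 36 → holds here (LHS = RHS)
B. LHS = 1, RHS = -5 → fails here (LHS ≠ RHS)
C. LHS = ln(5) ≈ 1.609, RHS = ln(2) + ln(3) ≈ 1.792 → fails here (LHS ≠ RHS)

Answer: B, C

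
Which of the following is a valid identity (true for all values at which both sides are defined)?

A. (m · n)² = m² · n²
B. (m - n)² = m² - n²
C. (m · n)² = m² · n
A

A: holds — e.g. at (4, 6), both sides equal 576.
B: fails at (6, 7) — LHS = 1, RHS = -13.
C: fails at (5, 8) — LHS = 1600, RHS = 200.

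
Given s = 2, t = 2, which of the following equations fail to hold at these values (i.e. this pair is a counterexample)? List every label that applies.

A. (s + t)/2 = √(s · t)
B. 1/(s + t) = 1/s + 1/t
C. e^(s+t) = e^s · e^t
B

Evaluating each claim at the given values:
A. LHS = 2, RHS = 2 → holds here (LHS = RHS)
B. LHS = 1/4, RHS = 1 → fails here (LHS ≠ RHS)
C. LHS = e^4 ≈ 54.6, RHS = e^4 ≈ 54.6 → holds here (LHS = RHS)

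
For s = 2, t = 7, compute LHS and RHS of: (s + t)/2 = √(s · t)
LHS = (2 + 7)/2 = 9/2
RHS = √(2 · 7) = √(14) ≈ 3.742

LHS ≠ RHS (they differ by about 0.7583), so the equation does not hold here.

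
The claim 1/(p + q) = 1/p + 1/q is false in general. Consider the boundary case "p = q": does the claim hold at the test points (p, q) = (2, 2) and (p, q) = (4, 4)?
At (2, 2): LHS = 1/4 ≠ RHS = 1
At (4, 4): LHS = 1/8 ≠ RHS = 1/2

Answer: No, fails at both test points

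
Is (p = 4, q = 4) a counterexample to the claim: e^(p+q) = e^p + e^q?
Yes

Substituting p = 4, q = 4:
LHS = e^(4+4) = e^8 ≈ 2981
RHS = e^4 + e^4 = 2·e^4 ≈ 109.2

Since LHS ≠ RHS, this pair disproves the claim.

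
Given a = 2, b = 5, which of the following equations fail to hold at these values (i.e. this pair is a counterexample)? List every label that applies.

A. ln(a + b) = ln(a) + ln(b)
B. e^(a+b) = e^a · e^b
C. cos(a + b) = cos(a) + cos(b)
Evaluating each claim at the given values:
A. LHS = ln(7) ≈ 1.946, RHS = ln(2) + ln(5) ≈ 2.303 → fails here (LHS ≠ RHS)
B. LHS = e^7 ≈ 1097, RHS = e^7 ≈ 1097 → holds here (LHS = RHS)
C. LHS = cos(7) ≈ 0.7539, RHS = cos(2) + cos(5) ≈ -0.1325 → fails here (LHS ≠ RHS)

Answer: A, C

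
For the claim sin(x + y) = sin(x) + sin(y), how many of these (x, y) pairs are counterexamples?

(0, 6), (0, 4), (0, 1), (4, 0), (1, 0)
0

Testing each pair:
(0, 6): LHS = sin(6) ≈ -0.2794, RHS = sin(6) ≈ -0.2794 → satisfies claim
(0, 4): LHS = sin(4) ≈ -0.7568, RHS = sin(4) ≈ -0.7568 → satisfies claim
(0, 1): LHS = sin(1) ≈ 0.8415, RHS = sin(1) ≈ 0.8415 → satisfies claim
(4, 0): LHS = sin(4) ≈ -0.7568, RHS = sin(4) ≈ -0.7568 → satisfies claim
(1, 0): LHS = sin(1) ≈ 0.8415, RHS = sin(1) ≈ 0.8415 → satisfies claim

That makes 0 counterexamples.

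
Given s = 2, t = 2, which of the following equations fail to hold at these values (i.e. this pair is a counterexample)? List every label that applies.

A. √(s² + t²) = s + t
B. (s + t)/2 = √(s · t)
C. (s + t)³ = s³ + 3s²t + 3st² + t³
A

Evaluating each claim at the given values:
A. LHS = 2·√(2) ≈ 2.828, RHS = 4 → fails here (LHS ≠ RHS)
B. LHS = 2, RHS = 2 → holds here (LHS = RHS)
C. LHS = 64, RHS = 64 → holds here (LHS = RHS)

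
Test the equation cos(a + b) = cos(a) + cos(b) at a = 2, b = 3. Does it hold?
Substituting a = 2, b = 3:

LHS = cos(2 + 3) = cos(5) ≈ 0.2837
RHS = cos(2) + cos(3) ≈ -1.406

LHS ≠ RHS, so the equation does not hold at this point.

Answer: Fails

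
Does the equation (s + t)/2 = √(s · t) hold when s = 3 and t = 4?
Substituting s = 3, t = 4:

LHS = (3 + 4)/2 = 7/2
RHS = √(3 · 4) = 2·√(3) ≈ 3.464

LHS ≠ RHS, so the equation does not hold at this point.

Answer: Fails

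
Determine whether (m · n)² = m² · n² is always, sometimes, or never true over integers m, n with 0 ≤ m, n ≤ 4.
The identity holds for every pair in the range. For instance at (m, n) = (3, 2): both sides equal 36.

Answer: Always true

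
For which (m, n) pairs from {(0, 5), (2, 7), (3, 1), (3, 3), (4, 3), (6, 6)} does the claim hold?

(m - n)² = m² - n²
(3, 3), (6, 6)

Testing each pair:
(0, 5): LHS = 25, RHS = -25 → fails
(2, 7): LHS = 25, RHS = -45 → fails
(3, 1): LHS = 4, RHS = 8 → fails
(3, 3): LHS = 0, RHS = 0 → holds
(4, 3): LHS = 1, RHS = 7 → fails
(6, 6): LHS = 0, RHS = 0 → holds

2 of 6 pairs satisfy the claim.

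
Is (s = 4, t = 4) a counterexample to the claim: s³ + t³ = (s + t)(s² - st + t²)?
Substituting s = 4, t = 4:
LHS = 4³ + 4³ = 128
RHS = (4 + 4)(4² - 4·4 + 4²) = 128

The sides agree, so this pair does not disprove the claim.

Answer: No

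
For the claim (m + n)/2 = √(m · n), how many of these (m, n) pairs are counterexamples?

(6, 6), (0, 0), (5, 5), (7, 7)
Testing each pair:
(6, 6): LHS = 6, RHS = 6 → satisfies claim
(0, 0): LHS = 0, RHS = 0 → satisfies claim
(5, 5): LHS = 5, RHS = 5 → satisfies claim
(7, 7): LHS = 7, RHS = 7 → satisfies claim

That makes 0 counterexamples.

Answer: 0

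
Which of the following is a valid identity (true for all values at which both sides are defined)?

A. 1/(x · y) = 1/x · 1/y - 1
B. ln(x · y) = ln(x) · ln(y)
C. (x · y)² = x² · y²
C

A: fails at (6, 7) — LHS = 1/42, RHS = -41/42.
B: fails at (2, 5) — LHS = ln(10) ≈ 2.303, RHS = ln(2)·ln(5) ≈ 1.116.
C: holds — e.g. at (5, 8), both sides equal 1600.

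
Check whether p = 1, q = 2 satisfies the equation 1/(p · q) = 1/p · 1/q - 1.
Fails

Substituting p = 1, q = 2:

LHS = 1/(1 · 2) = 1/2
RHS = 1/1 · 1/2 - 1 = -1/2

LHS ≠ RHS, so the equation does not hold at this point.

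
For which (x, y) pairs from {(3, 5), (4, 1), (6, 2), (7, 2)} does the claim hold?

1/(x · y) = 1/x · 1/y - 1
Testing each pair:
(3, 5): LHS = 1/15, RHS = -14/15 → fails
(4, 1): LHS = 1/4, RHS = -3/4 → fails
(6, 2): LHS = 1/12, RHS = -11/12 → fails
(7, 2): LHS = 1/14, RHS = -13/14 → fails

No pair satisfies the claim.

Answer: None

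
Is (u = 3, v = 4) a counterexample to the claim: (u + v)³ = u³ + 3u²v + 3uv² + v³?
Substituting u = 3, v = 4:
LHS = (3 + 4)³ = 343
RHS = 3³ + 3·3²·4 + 3·3·4² + 4³ = 343

The sides agree, so this pair does not disprove the claim.

Answer: No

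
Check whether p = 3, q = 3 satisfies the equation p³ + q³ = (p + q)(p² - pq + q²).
Substituting p = 3, q = 3:

LHS = 3³ + 3³ = 54
RHS = (3 + 3)(3² - 3·3 + 3²) = 54

LHS = RHS, so the equation holds at this point.

Answer: Holds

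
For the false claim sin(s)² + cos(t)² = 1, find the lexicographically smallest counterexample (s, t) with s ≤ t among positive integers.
(s, t) = (1, 2)

Substituting (1, 2) into the claim:
LHS = sin(1)² + cos(2)² ≈ 0.8813
RHS = 1

Since LHS ≠ RHS, this pair disproves the claim, and no lexicographically smaller pair (s ≤ t, positive integers) does.

For instance (1, 5) is also a counterexample (LHS = cos(5)² + sin(1)² ≈ 0.7885, RHS = 1), but it's lexicographically larger.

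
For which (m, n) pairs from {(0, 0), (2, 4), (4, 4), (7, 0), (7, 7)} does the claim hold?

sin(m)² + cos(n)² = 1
(0, 0), (4, 4), (7, 7)

Testing each pair:
(0, 0): LHS = 1, RHS = 1 → holds
(2, 4): LHS = cos(4)² + sin(2)² ≈ 1.254, RHS = 1 → fails
(4, 4): LHS = cos(4)² + sin(4)² = 1, RHS = 1 → holds
(7, 0): LHS = sin(7)² + 1 ≈ 1.432, RHS = 1 → fails
(7, 7): LHS = sin(7)² + cos(7)² = 1, RHS = 1 → holds

3 of 5 pairs satisfy the claim.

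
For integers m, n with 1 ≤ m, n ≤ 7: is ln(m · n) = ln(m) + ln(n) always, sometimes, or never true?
The identity holds for every pair in the range. For instance at (m, n) = (4, 5): both sides equal ln(20) ≈ 2.996.

Answer: Always true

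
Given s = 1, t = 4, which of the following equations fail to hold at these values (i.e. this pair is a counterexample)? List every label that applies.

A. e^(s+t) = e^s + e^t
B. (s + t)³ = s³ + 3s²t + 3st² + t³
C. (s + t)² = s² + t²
Evaluating each claim at the given values:
A. LHS = e^5 ≈ 148.4, RHS = e + e^4 ≈ 57.32 → fails here (LHS ≠ RHS)
B. LHS = 125, RHS = 125 → holds here (LHS = RHS)
C. LHS = 25, RHS = 17 → fails here (LHS ≠ RHS)

Answer: A, C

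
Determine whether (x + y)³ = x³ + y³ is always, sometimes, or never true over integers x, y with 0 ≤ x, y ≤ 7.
Sometimes true

It holds at (x, y) = (0, 5) (both sides equal 125), but fails at (x, y) = (3, 4) (LHS = 343, RHS = 91).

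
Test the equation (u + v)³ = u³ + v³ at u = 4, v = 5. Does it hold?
Substituting u = 4, v = 5:

LHS = (4 + 5)³ = 729
RHS = 4³ + 5³ = 189

LHS ≠ RHS, so the equation does not hold at this point.

Answer: Fails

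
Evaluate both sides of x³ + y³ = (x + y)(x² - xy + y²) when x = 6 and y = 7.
LHS = 6³ + 7³ = 559
RHS = (6 + 7)(6² - 6·7 + 7²) = 559

LHS = RHS: the two sides agree.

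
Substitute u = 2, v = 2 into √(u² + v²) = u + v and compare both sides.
LHS = √(2² + 2²) = 2·√(2) ≈ 2.828
RHS = 2 + 2 = 4

LHS ≠ RHS (they differ by about 1.172), so the equation does not hold here.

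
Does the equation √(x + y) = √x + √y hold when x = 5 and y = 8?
Fails

Substituting x = 5, y = 8:

LHS = √(5 + 8) = √(13) ≈ 3.606
RHS = √5 + √8 = √(5) + 2·√(2) ≈ 5.064

LHS ≠ RHS, so the equation does not hold at this point.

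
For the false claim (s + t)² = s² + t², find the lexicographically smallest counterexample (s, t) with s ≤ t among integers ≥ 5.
Substituting (5, 5) into the claim:
LHS = (5 + 5)² = 100
RHS = 5² + 5² = 50

Since LHS ≠ RHS, this pair disproves the claim, and no lexicographically smaller pair (s ≤ t, integers ≥ 5) does.

For instance (9, 10) is also a counterexample (LHS = 361, RHS = 181), but it's lexicographically larger.

Answer: (s, t) = (5, 5)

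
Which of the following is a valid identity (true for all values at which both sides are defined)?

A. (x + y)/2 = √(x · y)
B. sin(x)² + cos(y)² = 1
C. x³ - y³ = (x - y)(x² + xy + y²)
C

A: fails at (2, 4) — LHS = 3, RHS = 2·√(2) ≈ 2.828.
B: fails at (5, 8) — LHS = cos(8)² + sin(5)² ≈ 0.9407, RHS = 1.
C: holds — e.g. at (0, 1), both sides equal -1.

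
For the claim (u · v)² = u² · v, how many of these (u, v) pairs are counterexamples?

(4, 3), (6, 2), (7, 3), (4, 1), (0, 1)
Testing each pair:
(4, 3): LHS = 144, RHS = 48 → counterexample
(6, 2): LHS = 144, RHS = 72 → counterexample
(7, 3): LHS = 441, RHS = 147 → counterexample
(4, 1): LHS = 16, RHS = 16 → satisfies claim
(0, 1): LHS = 0, RHS = 0 → satisfies claim

That makes 3 counterexamples.

Answer: 3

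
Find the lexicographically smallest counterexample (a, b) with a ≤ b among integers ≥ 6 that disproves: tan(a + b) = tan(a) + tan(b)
(a, b) = (6, 6)

Substituting (6, 6) into the claim:
LHS = tan(6 + 6) = tan(12) ≈ -0.6359
RHS = tan(6) + tan(6) = 2·tan(6) ≈ -0.582

Since LHS ≠ RHS, this pair disproves the claim, and no lexicographically smaller pair (a ≤ b, integers ≥ 6) does.

For instance (7, 11) is also a counterexample (LHS = tan(18) ≈ -1.137, RHS = tan(11) + tan(7) ≈ -225.1), but it's lexicographically larger.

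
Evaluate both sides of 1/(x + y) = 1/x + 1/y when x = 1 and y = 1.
LHS = 1/(1 + 1) = 1/2
RHS = 1/1 + 1/1 = 2

LHS ≠ RHS, so the equation does not hold here.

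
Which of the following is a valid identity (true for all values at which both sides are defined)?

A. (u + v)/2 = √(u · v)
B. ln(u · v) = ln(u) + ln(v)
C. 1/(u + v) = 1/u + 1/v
B

A: fails at (1, 5) — LHS = 3, RHS = √(5) ≈ 2.236.
B: holds — e.g. at (1, 2), both sides equal ln(2) ≈ 0.6931.
C: fails at (1, 4) — LHS = 1/5, RHS = 5/4.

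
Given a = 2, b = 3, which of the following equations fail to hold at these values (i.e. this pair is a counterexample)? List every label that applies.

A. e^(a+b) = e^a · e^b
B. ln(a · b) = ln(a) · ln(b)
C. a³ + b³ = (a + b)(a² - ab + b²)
B

Evaluating each claim at the given values:
A. LHS = e^5 ≈ 148.4, RHS = e^5 ≈ 148.4 → holds here (LHS = RHS)
B. LHS = ln(6) ≈ 1.792, RHS = ln(2)·ln(3) ≈ 0.7615 → fails here (LHS ≠ RHS)
C. LHS = 35, RHS = 35 → holds here (LHS = RHS)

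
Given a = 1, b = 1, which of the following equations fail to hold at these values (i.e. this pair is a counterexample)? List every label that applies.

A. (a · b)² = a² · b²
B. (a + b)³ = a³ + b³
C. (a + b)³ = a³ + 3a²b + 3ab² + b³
B

Evaluating each claim at the given values:
A. LHS = 1, RHS = 1 → holds here (LHS = RHS)
B. LHS = 8, RHS = 2 → fails here (LHS ≠ RHS)
C. LHS = 8, RHS = 8 → holds here (LHS = RHS)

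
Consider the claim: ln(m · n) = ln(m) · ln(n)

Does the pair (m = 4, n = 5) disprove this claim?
Yes

Substituting m = 4, n = 5:
LHS = ln(4 · 5) = ln(20) ≈ 2.996
RHS = ln(4) · ln(5) ≈ 2.231

Since LHS ≠ RHS, this pair disproves the claim.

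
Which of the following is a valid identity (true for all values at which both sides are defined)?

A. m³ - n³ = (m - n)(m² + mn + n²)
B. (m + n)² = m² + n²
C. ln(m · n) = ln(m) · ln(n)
A: holds — e.g. at (5, 8), both sides equal -387.
B: fails at (3, 5) — LHS = 64, RHS = 34.
C: fails at (4, 5) — LHS = ln(20) ≈ 2.996, RHS = ln(4)·ln(5) ≈ 2.231.

Answer: A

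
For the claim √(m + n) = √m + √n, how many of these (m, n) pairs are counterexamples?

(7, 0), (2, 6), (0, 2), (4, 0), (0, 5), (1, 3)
Testing each pair:
(7, 0): LHS = √(7) ≈ 2.646, RHS = √(7) ≈ 2.646 → satisfies claim
(2, 6): LHS = 2·√(2) ≈ 2.828, RHS = √(2) + √(6) ≈ 3.864 → counterexample
(0, 2): LHS = √(2) ≈ 1.414, RHS = √(2) ≈ 1.414 → satisfies claim
(4, 0): LHS = 2, RHS = 2 → satisfies claim
(0, 5): LHS = √(5) ≈ 2.236, RHS = √(5) ≈ 2.236 → satisfies claim
(1, 3): LHS = 2, RHS = 1 + √(3) ≈ 2.732 → counterexample

That makes 2 counterexamples.

Answer: 2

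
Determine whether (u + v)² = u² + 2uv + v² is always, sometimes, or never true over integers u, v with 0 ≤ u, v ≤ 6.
Always true

The identity holds for every pair in the range. For instance at (u, v) = (0, 6): both sides equal 36.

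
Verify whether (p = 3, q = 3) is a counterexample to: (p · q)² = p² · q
Yes

Substituting p = 3, q = 3:
LHS = (3 · 3)² = 81
RHS = 3² · 3 = 27

Since LHS ≠ RHS, this pair disproves the claim.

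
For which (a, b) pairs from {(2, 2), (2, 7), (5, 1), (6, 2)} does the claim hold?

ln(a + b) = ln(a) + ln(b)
Testing each pair:
(2, 2): LHS = ln(4) ≈ 1.386, RHS = 2·ln(2) ≈ 1.386 → holds
(2, 7): LHS = ln(9) ≈ 2.197, RHS = ln(2) + ln(7) ≈ 2.639 → fails
(5, 1): LHS = ln(6) ≈ 1.792, RHS = ln(5) ≈ 1.609 → fails
(6, 2): LHS = ln(8) ≈ 2.079, RHS = ln(2) + ln(6) ≈ 2.485 → fails

1 of 4 pairs satisfies the claim.

Answer: (2, 2)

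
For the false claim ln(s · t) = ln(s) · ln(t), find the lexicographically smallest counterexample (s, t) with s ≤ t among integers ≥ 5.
Substituting (5, 5) into the claim:
LHS = ln(5 · 5) = ln(25) ≈ 3.219
RHS = ln(5) · ln(5) = ln(5)² ≈ 2.59

Since LHS ≠ RHS, this pair disproves the claim, and no lexicographically smaller pair (s ≤ t, integers ≥ 5) does.

For instance (5, 10) is also a counterexample (LHS = ln(50) ≈ 3.912, RHS = ln(5)·ln(10) ≈ 3.706), but it's lexicographically larger.

Answer: (s, t) = (5, 5)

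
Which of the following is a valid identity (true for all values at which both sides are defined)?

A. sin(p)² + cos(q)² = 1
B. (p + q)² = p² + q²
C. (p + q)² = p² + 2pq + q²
C

A: fails at (3, 7) — LHS = sin(3)² + cos(7)² ≈ 0.5883, RHS = 1.
B: fails at (3, 7) — LHS = 100, RHS = 58.
C: holds — e.g. at (1, 1), both sides equal 4.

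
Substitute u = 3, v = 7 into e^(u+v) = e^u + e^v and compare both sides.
LHS = e^(3+7) = e^10 ≈ 22026.5
RHS = e^3 + e^7 ≈ 1117

LHS ≠ RHS (they differ by about 20909.7), so the equation does not hold here.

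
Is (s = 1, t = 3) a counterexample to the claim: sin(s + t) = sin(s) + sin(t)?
Yes

Substituting s = 1, t = 3:
LHS = sin(1 + 3) = sin(4) ≈ -0.7568
RHS = sin(1) + sin(3) ≈ 0.9826

Since LHS ≠ RHS, this pair disproves the claim.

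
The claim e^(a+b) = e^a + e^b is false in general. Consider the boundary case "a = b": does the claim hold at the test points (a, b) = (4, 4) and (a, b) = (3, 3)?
No, fails at both test points

At (4, 4): LHS = e^8 ≈ 2981 ≠ RHS = 2·e^4 ≈ 109.2
At (3, 3): LHS = e^6 ≈ 403.4 ≠ RHS = 2·e^3 ≈ 40.17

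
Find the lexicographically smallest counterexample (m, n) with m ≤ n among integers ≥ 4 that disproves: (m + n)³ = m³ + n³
(m, n) = (4, 4)

Substituting (4, 4) into the claim:
LHS = (4 + 4)³ = 512
RHS = 4³ + 4³ = 128

Since LHS ≠ RHS, this pair disproves the claim, and no lexicographically smaller pair (m ≤ n, integers ≥ 4) does.

For instance (6, 7) is also a counterexample (LHS = 2197, RHS = 559), but it's lexicographically larger.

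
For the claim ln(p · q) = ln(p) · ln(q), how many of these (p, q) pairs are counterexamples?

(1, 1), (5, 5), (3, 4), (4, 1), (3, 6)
4

Testing each pair:
(1, 1): LHS = 0, RHS = 0 → satisfies claim
(5, 5): LHS = ln(25) ≈ 3.219, RHS = ln(5)² ≈ 2.59 → counterexample
(3, 4): LHS = ln(12) ≈ 2.485, RHS = ln(3)·ln(4) ≈ 1.523 → counterexample
(4, 1): LHS = ln(4) ≈ 1.386, RHS = 0 → counterexample
(3, 6): LHS = ln(18) ≈ 2.89, RHS = ln(3)·ln(6) ≈ 1.968 → counterexample

That makes 4 counterexamples.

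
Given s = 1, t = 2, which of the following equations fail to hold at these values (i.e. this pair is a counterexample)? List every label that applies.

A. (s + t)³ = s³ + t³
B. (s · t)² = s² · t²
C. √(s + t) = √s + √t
A, C

Evaluating each claim at the given values:
A. LHS = 27, RHS = 9 → fails here (LHS ≠ RHS)
B. LHS = 4, RHS = 4 → holds here (LHS = RHS)
C. LHS = √(3) ≈ 1.732, RHS = 1 + √(2) ≈ 2.414 → fails here (LHS ≠ RHS)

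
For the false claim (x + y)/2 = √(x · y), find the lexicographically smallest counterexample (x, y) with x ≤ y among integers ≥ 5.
(x, y) = (5, 6)

At (5, 5): both sides equal 5, so it holds there.

Substituting (5, 6) into the claim:
LHS = (5 + 6)/2 = 11/2
RHS = √(5 · 6) = √(30) ≈ 5.477

Since LHS ≠ RHS, this pair disproves the claim, and no lexicographically smaller pair (x ≤ y, integers ≥ 5) does.

For instance (8, 9) is also a counterexample (LHS = 17/2, RHS = 6·√(2) ≈ 8.485), but it's lexicographically larger.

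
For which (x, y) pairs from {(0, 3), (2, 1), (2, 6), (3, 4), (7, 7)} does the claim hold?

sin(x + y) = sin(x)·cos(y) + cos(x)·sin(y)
All pairs

Testing each pair:
(0, 3): LHS = sin(3) ≈ 0.1411, RHS = sin(3) ≈ 0.1411 → holds
(2, 1): LHS = sin(3) ≈ 0.1411, RHS = sin(1)·cos(2) + sin(2)·cos(1) ≈ 0.1411 → holds
(2, 6): LHS = sin(8) ≈ 0.9894, RHS = sin(6)·cos(2) + sin(2)·cos(6) ≈ 0.9894 → holds
(3, 4): LHS = sin(7) ≈ 0.657, RHS = sin(3)·cos(4) + sin(4)·cos(3) ≈ 0.657 → holds
(7, 7): LHS = sin(14) ≈ 0.9906, RHS = 2·sin(7)·cos(7) ≈ 0.9906 → holds

Every pair satisfies the claim.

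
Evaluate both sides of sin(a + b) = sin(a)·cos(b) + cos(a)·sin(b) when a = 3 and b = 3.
LHS = sin(3 + 3) = sin(6) ≈ -0.2794
RHS = sin(3)·cos(3) + cos(3)·sin(3) = 2·sin(3)·cos(3) ≈ -0.2794

LHS = RHS: the two sides agree.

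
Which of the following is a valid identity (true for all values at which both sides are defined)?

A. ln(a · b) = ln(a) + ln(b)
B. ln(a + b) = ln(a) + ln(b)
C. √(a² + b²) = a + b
A: holds — e.g. at (5, 5), both sides equal ln(25) ≈ 3.219.
B: fails at (4, 5) — LHS = ln(9) ≈ 2.197, RHS = ln(4) + ln(5) ≈ 2.996.
C: fails at (1, 1) — LHS = √(2) ≈ 1.414, RHS = 2.

Answer: A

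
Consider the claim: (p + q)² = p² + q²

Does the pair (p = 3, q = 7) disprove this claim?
Yes

Substituting p = 3, q = 7:
LHS = (3 + 7)² = 100
RHS = 3² + 7² = 58

Since LHS ≠ RHS, this pair disproves the claim.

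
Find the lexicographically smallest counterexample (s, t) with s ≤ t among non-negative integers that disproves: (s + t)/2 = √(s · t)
Substituting (0, 1) into the claim:
LHS = (0 + 1)/2 = 1/2
RHS = √(0 · 1) = 0

Since LHS ≠ RHS, this pair disproves the claim, and no lexicographically smaller pair (s ≤ t, non-negative integers) does.

For instance (3, 7) is also a counterexample (LHS = 5, RHS = √(21) ≈ 4.583), but it's lexicographically larger.

Answer: (s, t) = (0, 1)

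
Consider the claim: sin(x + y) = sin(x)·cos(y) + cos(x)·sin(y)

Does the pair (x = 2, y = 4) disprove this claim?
Substituting x = 2, y = 4:
LHS = sin(2 + 4) = sin(6) ≈ -0.2794
RHS = sin(2)·cos(4) + cos(2)·sin(4) = sin(2)·cos(4) + sin(4)·cos(2) ≈ -0.2794

The sides agree, so this pair does not disprove the claim.

Answer: No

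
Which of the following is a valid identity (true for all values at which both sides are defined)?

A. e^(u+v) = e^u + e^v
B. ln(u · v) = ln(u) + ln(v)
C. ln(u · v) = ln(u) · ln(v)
A: fails at (1, 3) — LHS = e^4 ≈ 54.6, RHS = e + e^3 ≈ 22.8.
B: holds — e.g. at (3, 7), both sides equal ln(21) ≈ 3.045.
C: fails at (1, 3) — LHS = ln(3) ≈ 1.099, RHS = 0.

Answer: B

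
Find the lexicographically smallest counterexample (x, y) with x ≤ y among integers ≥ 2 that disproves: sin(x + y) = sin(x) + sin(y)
Substituting (2, 2) into the claim:
LHS = sin(2 + 2) = sin(4) ≈ -0.7568
RHS = sin(2) + sin(2) = 2·sin(2) ≈ 1.819

Since LHS ≠ RHS, this pair disproves the claim, and no lexicographically smaller pair (x ≤ y, integers ≥ 2) does.

For instance (8, 8) is also a counterexample (LHS = sin(16) ≈ -0.2879, RHS = 2·sin(8) ≈ 1.979), but it's lexicographically larger.

Answer: (x, y) = (2, 2)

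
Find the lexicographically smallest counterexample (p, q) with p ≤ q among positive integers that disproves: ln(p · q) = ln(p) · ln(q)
(p, q) = (1, 2)

Substituting (1, 2) into the claim:
LHS = ln(1 · 2) = ln(2) ≈ 0.6931
RHS = ln(1) · ln(2) = 0

Since LHS ≠ RHS, this pair disproves the claim, and no lexicographically smaller pair (p ≤ q, positive integers) does.

For instance (2, 6) is also a counterexample (LHS = ln(12) ≈ 2.485, RHS = ln(2)·ln(6) ≈ 1.242), but it's lexicographically larger.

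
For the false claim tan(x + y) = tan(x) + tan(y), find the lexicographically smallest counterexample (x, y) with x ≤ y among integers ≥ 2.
Substituting (2, 2) into the claim:
LHS = tan(2 + 2) = tan(4) ≈ 1.158
RHS = tan(2) + tan(2) = 2·tan(2) ≈ -4.37

Since LHS ≠ RHS, this pair disproves the claim, and no lexicographically smaller pair (x ≤ y, integers ≥ 2) does.

For instance (2, 5) is also a counterexample (LHS = tan(7) ≈ 0.8714, RHS = tan(5) + tan(2) ≈ -5.566), but it's lexicographically larger.

Answer: (x, y) = (2, 2)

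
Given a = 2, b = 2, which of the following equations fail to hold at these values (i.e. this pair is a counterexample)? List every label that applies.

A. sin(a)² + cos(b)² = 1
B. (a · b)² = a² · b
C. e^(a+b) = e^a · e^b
Evaluating each claim at the given values:
A. LHS = cos(2)² + sin(2)² = 1, RHS = 1 → holds here (LHS = RHS)
B. LHS = 16, RHS = 8 → fails here (LHS ≠ RHS)
C. LHS = e^4 ≈ 54.6, RHS = e^4 ≈ 54.6 → holds here (LHS = RHS)

Answer: B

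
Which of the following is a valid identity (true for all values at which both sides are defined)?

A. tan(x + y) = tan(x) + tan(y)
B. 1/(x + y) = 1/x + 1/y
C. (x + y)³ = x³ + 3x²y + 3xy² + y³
A: fails at (1, 1) — LHS = tan(2) ≈ -2.185, RHS = 2·tan(1) ≈ 3.115.
B: fails at (5, 8) — LHS = 1/13, RHS = 13/40.
C: holds — e.g. at (2, 3), both sides equal 125.

Answer: C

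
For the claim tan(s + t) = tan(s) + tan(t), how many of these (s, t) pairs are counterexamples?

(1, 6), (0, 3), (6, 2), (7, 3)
Testing each pair:
(1, 6): LHS = tan(7) ≈ 0.8714, RHS = tan(6) + tan(1) ≈ 1.266 → counterexample
(0, 3): LHS = tan(3) ≈ -0.1425, RHS = tan(3) ≈ -0.1425 → satisfies claim
(6, 2): LHS = tan(8) ≈ -6.8, RHS = tan(2) + tan(6) ≈ -2.476 → counterexample
(7, 3): LHS = tan(10) ≈ 0.6484, RHS = tan(3) + tan(7) ≈ 0.7289 → counterexample

That makes 3 counterexamples.

Answer: 3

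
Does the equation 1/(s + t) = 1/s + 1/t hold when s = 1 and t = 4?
Substituting s = 1, t = 4:

LHS = 1/(1 + 4) = 1/5
RHS = 1/1 + 1/4 = 5/4

LHS ≠ RHS, so the equation does not hold at this point.

Answer: Fails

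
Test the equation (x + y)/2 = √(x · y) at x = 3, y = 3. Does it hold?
Substituting x = 3, y = 3:

LHS = (3 + 3)/2 = 3
RHS = √(3 · 3) = 3

LHS = RHS, so the equation holds at this point.

Answer: Holds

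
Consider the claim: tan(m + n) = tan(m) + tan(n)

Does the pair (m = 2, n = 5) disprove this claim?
Substituting m = 2, n = 5:
LHS = tan(2 + 5) = tan(7) ≈ 0.8714
RHS = tan(2) + tan(5) ≈ -5.566

Since LHS ≠ RHS, this pair disproves the claim.

Answer: Yes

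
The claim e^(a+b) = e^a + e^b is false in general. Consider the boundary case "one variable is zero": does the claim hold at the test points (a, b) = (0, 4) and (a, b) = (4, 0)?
At (0, 4): LHS = e^4 ≈ 54.6 ≠ RHS = 1 + e^4 ≈ 55.6
At (4, 0): LHS = e^4 ≈ 54.6 ≠ RHS = 1 + e^4 ≈ 55.6

Answer: No, fails at both test points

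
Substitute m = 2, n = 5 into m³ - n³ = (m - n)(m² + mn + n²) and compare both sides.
LHS = 2³ - 5³ = -117
RHS = (2 - 5)(2² + 2·5 + 5²) = -117

LHS = RHS: the two sides agree.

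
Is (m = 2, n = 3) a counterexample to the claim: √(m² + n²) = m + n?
Yes

Substituting m = 2, n = 3:
LHS = √(2² + 3²) = √(13) ≈ 3.606
RHS = 2 + 3 = 5

Since LHS ≠ RHS, this pair disproves the claim.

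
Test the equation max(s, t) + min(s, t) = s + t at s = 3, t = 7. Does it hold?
Substituting s = 3, t = 7:

LHS = max(3, 7) + min(3, 7) = 10
RHS = 3 + 7 = 10

LHS = RHS, so the equation holds at this point.

Answer: Holds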